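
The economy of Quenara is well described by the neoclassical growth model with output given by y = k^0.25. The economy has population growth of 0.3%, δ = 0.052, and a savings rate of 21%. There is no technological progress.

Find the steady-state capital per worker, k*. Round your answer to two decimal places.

k* = 5.97

At the steady state, Δk = 0, so s·k^α = (n + δ)·k.
Dividing both sides by k: k^(1−α) = s / (n + δ).
k^0.75 = 0.21 / (0.003 + 0.052) = 0.21 / 0.055 = 3.8182
k* = 3.8182^(1/0.75) ≈ 5.9678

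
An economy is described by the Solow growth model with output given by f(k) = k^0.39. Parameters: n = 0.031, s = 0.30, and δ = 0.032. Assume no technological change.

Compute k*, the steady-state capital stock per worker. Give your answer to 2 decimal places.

k* ≈ 12.92

At the steady state, Δk = 0, so s·k^α = (n + δ)·k.
Rearranging, k^(1−α) = s / (n + δ).
k^0.61 = 0.30 / (0.031 + 0.032) = 0.30 / 0.063 = 4.7619
k* = 4.7619^(1/0.61) ≈ 12.9156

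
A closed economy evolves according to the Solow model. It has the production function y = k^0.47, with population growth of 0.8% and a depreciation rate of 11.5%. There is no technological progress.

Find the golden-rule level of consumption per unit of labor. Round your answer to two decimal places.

At the golden rule, f'(k) = n + δ, so α·k^(α−1) = n + δ and k_gold = (α/(n + δ))^(1/(1−α)).
k_gold = (0.47/0.123)^(1/0.53) = 3.8211^1.8868 ≈ 12.5451
c_gold = f(k_gold) − (n + δ)·k_gold = 3.2831 − 0.123×12.5451 ≈ 1.7401

c_gold ≈ 1.74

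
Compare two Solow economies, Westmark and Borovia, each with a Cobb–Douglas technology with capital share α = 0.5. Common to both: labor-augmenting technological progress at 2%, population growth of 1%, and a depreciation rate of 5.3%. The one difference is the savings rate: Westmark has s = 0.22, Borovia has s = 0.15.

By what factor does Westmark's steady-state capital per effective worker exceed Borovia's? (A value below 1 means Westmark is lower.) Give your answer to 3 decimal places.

Steady-state k* = [s/(n + g + δ)]^(1/(1−α)), so the ratio is [ (s_W/(n + g + δ)_W) / (s_B/(n + g + δ)_B) ]^2.
s_W/(n + g + δ)_W = 0.22/0.083 = 2.6506; s_B/(n + g + δ)_B = 0.15/0.083 = 1.8072.
Ratio = (2.6506/1.8072)^2 = 1.4667^2 ≈ 2.1512

ratio ≈ 2.151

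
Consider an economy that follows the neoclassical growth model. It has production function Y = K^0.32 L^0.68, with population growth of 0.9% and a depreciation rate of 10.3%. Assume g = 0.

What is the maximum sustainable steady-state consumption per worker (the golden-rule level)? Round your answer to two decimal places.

At the golden rule, f'(k) = n + δ, so α·k^(α−1) = n + δ and k_gold = (α/(n + δ))^(1/(1−α)).
k_gold = (0.32/0.112)^(1/0.68) = 2.8571^1.4706 ≈ 4.6826
c_gold = f(k_gold) − (n + δ)·k_gold = 1.6389 − 0.112×4.6826 ≈ 1.1144

c_gold ≈ 1.11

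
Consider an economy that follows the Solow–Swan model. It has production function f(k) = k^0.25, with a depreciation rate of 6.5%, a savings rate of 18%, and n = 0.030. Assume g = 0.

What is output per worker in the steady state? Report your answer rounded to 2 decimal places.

y* = 1.24

Steady state requires s·f(k) = (n + δ)·k, i.e. s·k^α = (n + δ)·k.
Rearranging, k^(1−α) = s / (n + δ).
k^0.75 = 0.18 / (0.030 + 0.065) = 0.18 / 0.095 = 1.8947
k* = 1.8947^(1/0.75) ≈ 2.3445
y* = (k*)^α = 2.3445^0.25 ≈ 1.2374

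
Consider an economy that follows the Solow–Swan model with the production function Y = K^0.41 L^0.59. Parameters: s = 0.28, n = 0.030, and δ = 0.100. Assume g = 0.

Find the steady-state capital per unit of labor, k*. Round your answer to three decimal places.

In steady state, investment equals break-even investment: s·k^α = (n + δ)·k.
Rearranging, k^(1−α) = s / (n + δ).
k^0.59 = 0.28 / (0.030 + 0.100) = 0.28 / 0.130 = 2.1538
k* = 2.1538^(1/0.59) ≈ 3.6708

k* ≈ 3.671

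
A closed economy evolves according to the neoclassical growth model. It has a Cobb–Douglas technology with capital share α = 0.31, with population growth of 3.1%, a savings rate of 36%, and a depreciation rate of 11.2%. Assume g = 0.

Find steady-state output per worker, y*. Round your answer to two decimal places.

y* = 1.51

At the steady state, Δk = 0, so s·k^α = (n + δ)·k.
Rearranging, k^(1−α) = s / (n + δ).
k^0.69 = 0.36 / (0.031 + 0.112) = 0.36 / 0.143 = 2.5175
k* = 2.5175^(1/0.69) ≈ 3.8117
y* = (k*)^α = 3.8117^0.31 ≈ 1.5141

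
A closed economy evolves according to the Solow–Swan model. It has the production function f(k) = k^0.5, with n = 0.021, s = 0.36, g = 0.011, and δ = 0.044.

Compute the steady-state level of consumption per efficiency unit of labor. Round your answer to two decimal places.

c* = 3.03

Steady state requires s·f(k) = (n + g + δ)·k, i.e. s·k^α = (n + g + δ)·k.
Rearranging, k^(1−α) = s / (n + g + δ).
k^0.5 = 0.36 / (0.021 + 0.011 + 0.044) = 0.36 / 0.076 = 4.7368
k* = 4.7368^(1/0.5) ≈ 22.4373
y* = (k*)^α = 22.4373^0.5 ≈ 4.7368
c* = (1 − s)·y* = (1 − 0.36) × 4.7368 ≈ 3.0316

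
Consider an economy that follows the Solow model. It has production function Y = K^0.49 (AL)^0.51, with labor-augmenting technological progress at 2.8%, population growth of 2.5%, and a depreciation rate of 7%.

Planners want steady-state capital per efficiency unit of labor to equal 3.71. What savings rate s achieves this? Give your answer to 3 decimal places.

s ≈ 0.240

In steady state, investment equals break-even investment: s·k^α = (n + g + δ)·k.
So s / (n + g + δ) = (k*)^(1−α) = 3.71^0.51 = 1.9516.
Therefore s = 1.9516 × (n + g + δ) = 1.9516 × 0.123 = 0.2400.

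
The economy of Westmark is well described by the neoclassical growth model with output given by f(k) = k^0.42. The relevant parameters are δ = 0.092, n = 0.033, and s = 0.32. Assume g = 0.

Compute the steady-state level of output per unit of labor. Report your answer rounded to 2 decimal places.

y* ≈ 1.98

At the steady state, Δk = 0, so s·k^α = (n + δ)·k.
Rearranging, k^(1−α) = s / (n + δ).
k^0.58 = 0.32 / (0.033 + 0.092) = 0.32 / 0.125 = 2.5600
k* = 2.5600^(1/0.58) ≈ 5.0566
y* = (k*)^α = 5.0566^0.42 ≈ 1.9752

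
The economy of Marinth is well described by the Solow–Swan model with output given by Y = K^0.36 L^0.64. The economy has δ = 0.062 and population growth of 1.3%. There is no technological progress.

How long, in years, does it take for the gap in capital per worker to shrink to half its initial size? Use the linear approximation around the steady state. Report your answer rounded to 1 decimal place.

half-life ≈ 14.4 years

Near the steady state the convergence rate is λ = (1 − α)(n + δ).
λ = (1 − 0.36) × 0.075 = 0.64 × 0.075 = 0.0480
Half-life = ln 2 / λ = 0.6931 / 0.0480 ≈ 14.44 years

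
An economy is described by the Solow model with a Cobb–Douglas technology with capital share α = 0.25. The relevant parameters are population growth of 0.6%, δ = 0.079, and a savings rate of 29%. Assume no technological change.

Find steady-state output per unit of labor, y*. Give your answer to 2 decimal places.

y* = 1.51

In steady state, investment equals break-even investment: s·k^α = (n + δ)·k.
Dividing both sides by k: k^(1−α) = s / (n + δ).
k^0.75 = 0.29 / (0.006 + 0.079) = 0.29 / 0.085 = 3.4118
k* = 3.4118^(1/0.75) ≈ 5.1362
y* = (k*)^α = 5.1362^0.25 ≈ 1.5054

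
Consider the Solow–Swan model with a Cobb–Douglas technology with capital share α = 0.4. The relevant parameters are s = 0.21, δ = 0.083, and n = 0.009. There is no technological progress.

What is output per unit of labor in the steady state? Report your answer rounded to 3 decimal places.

Steady state requires s·f(k) = (n + δ)·k, i.e. s·k^α = (n + δ)·k.
Dividing both sides by k: k^(1−α) = s / (n + δ).
k^0.6 = 0.21 / (0.009 + 0.083) = 0.21 / 0.092 = 2.2826
k* = 2.2826^(1/0.6) ≈ 3.9572
y* = (k*)^α = 3.9572^0.4 ≈ 1.7336

y* = 1.734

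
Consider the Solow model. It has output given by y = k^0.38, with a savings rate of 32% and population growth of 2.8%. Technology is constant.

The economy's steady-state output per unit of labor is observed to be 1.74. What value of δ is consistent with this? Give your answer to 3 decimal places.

Steady state requires s·f(k) = (n + δ)·k, i.e. s·k^α = (n + δ)·k.
Since y* = [s/(n + δ)]^(α/(1−α)), we have s/(n + δ) = (y*)^((1−α)/α) = 1.74^1.6316 = 2.4688.
Therefore n + δ = s / 2.4688 = 0.32 / 2.4688 = 0.1296, so δ = 0.1296 − 0.028 = 0.1016.

δ ≈ 0.102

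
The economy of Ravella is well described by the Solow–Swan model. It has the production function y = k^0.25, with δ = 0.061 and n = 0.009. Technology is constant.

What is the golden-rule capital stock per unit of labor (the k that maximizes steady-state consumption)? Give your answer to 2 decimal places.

The golden rule sets f'(k) = n + δ, i.e. α·k^(α−1) = n + δ.
So k^(1−α) = α / (n + δ) = 0.25 / 0.070 = 3.5714.
k_gold = 3.5714^(1/0.75) ≈ 5.4591

k_gold ≈ 5.46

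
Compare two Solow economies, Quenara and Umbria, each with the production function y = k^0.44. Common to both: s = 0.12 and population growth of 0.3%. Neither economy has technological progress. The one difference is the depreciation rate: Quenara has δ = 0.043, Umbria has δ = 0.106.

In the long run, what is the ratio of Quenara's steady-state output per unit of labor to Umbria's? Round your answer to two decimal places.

y*_Q / y*_U ≈ 1.97

Steady-state y* = [s/(n + δ)]^(α/(1−α)), so the ratio is [ (s_Q/(n + δ)_Q) / (s_U/(n + δ)_U) ]^0.7857.
s_Q/(n + δ)_Q = 0.12/0.046 = 2.6087; s_U/(n + δ)_U = 0.12/0.109 = 1.1009.
Ratio = (2.6087/1.1009)^0.7857 = 2.3696^0.7857 ≈ 1.9696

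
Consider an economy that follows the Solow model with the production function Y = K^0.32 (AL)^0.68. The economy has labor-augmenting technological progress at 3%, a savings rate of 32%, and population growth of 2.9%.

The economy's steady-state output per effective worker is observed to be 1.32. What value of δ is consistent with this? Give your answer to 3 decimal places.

δ ≈ 0.118

Steady state requires s·f(k) = (n + g + δ)·k, i.e. s·k^α = (n + g + δ)·k.
Since y* = [s/(n + g + δ)]^(α/(1−α)), we have s/(n + g + δ) = (y*)^((1−α)/α) = 1.32^2.125 = 1.8039.
Therefore n + g + δ = s / 1.8039 = 0.32 / 1.8039 = 0.1774, so δ = 0.1774 − 0.059 = 0.1184.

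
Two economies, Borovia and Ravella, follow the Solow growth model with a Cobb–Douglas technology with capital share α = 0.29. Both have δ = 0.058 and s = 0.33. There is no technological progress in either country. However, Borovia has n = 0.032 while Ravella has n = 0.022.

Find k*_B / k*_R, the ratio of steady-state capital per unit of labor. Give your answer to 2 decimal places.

k*_B / k*_R ≈ 0.85

Steady-state k* = [s/(n + δ)]^(1/(1−α)), so the ratio is [ (s_B/(n + δ)_B) / (s_R/(n + δ)_R) ]^1.4085.
s_B/(n + δ)_B = 0.33/0.090 = 3.6667; s_R/(n + δ)_R = 0.33/0.080 = 4.1250.
Ratio = (3.6667/4.1250)^1.4085 = 0.8889^1.4085 ≈ 0.8471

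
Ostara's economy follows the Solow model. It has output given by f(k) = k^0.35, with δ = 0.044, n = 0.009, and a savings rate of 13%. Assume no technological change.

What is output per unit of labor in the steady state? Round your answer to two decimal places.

y* = 1.62

Steady state requires s·f(k) = (n + δ)·k, i.e. s·k^α = (n + δ)·k.
Rearranging, k^(1−α) = s / (n + δ).
k^0.65 = 0.13 / (0.009 + 0.044) = 0.13 / 0.053 = 2.4528
k* = 2.4528^(1/0.65) ≈ 3.9763
y* = (k*)^α = 3.9763^0.35 ≈ 1.6211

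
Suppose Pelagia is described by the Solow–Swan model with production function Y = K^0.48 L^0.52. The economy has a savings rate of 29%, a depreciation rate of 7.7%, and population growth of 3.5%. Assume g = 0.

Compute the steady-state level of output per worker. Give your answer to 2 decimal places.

y* ≈ 2.41

Steady state requires s·f(k) = (n + δ)·k, i.e. s·k^α = (n + δ)·k.
Dividing both sides by k: k^(1−α) = s / (n + δ).
k^0.52 = 0.29 / (0.035 + 0.077) = 0.29 / 0.112 = 2.5893
k* = 2.5893^(1/0.52) ≈ 6.2313
y* = (k*)^α = 6.2313^0.48 ≈ 2.4066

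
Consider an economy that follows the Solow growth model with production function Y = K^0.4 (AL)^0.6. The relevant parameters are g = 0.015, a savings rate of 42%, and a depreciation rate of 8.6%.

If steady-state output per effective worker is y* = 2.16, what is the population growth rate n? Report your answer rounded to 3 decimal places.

Steady state requires s·f(k) = (n + g + δ)·k, i.e. s·k^α = (n + g + δ)·k.
Since y* = [s/(n + g + δ)]^(α/(1−α)), we have s/(n + g + δ) = (y*)^((1−α)/α) = 2.16^1.5 = 3.1745.
Therefore n + g + δ = s / 3.1745 = 0.42 / 3.1745 = 0.1323, so n = 0.1323 − 0.101 = 0.0313.

n ≈ 0.031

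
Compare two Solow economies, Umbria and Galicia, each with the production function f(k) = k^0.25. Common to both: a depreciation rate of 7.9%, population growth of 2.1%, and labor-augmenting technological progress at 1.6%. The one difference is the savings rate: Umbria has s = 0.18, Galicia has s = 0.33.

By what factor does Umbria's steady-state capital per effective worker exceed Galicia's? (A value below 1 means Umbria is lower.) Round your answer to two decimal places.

k*_U / k*_G ≈ 0.45

Steady-state k* = [s/(n + g + δ)]^(1/(1−α)), so the ratio is [ (s_U/(n + g + δ)_U) / (s_G/(n + g + δ)_G) ]^1.3333.
s_U/(n + g + δ)_U = 0.18/0.116 = 1.5517; s_G/(n + g + δ)_G = 0.33/0.116 = 2.8448.
Ratio = (1.5517/2.8448)^1.3333 = 0.5455^1.3333 ≈ 0.4457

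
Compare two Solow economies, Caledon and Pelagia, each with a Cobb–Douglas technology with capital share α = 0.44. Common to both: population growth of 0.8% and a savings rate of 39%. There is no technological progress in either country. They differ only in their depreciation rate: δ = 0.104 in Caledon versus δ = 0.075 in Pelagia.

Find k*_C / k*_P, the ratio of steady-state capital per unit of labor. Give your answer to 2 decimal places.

Steady-state k* = [s/(n + δ)]^(1/(1−α)), so the ratio is [ (s_C/(n + δ)_C) / (s_P/(n + δ)_P) ]^1.7857.
s_C/(n + δ)_C = 0.39/0.112 = 3.4821; s_P/(n + δ)_P = 0.39/0.083 = 4.6988.
Ratio = (3.4821/4.6988)^1.7857 = 0.7411^1.7857 ≈ 0.5857

ratio ≈ 0.59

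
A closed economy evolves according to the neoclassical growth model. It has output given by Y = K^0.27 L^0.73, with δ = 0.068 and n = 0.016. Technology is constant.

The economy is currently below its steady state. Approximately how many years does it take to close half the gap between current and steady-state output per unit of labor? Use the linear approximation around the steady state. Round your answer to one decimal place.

half-life ≈ 11.3 years

Near the steady state the convergence rate is λ = (1 − α)(n + δ).
λ = (1 − 0.27) × 0.084 = 0.73 × 0.084 = 0.06132
Half-life = ln 2 / λ = 0.6931 / 0.06132 ≈ 11.30 years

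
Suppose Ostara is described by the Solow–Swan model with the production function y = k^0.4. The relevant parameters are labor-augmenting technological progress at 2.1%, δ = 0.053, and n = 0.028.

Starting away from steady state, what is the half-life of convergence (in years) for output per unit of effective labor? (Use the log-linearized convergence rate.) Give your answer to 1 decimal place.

Near the steady state the convergence rate is λ = (1 − α)(n + g + δ).
λ = (1 − 0.4) × 0.102 = 0.6 × 0.102 = 0.0612
Half-life = ln 2 / λ = 0.6931 / 0.0612 ≈ 11.33 years

half-life ≈ 11.3 years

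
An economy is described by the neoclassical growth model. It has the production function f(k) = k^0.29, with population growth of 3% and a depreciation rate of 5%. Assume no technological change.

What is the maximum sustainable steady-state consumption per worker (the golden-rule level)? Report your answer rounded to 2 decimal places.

At the golden rule, f'(k) = n + δ, so α·k^(α−1) = n + δ and k_gold = (α/(n + δ))^(1/(1−α)).
k_gold = (0.29/0.080)^(1/0.71) = 3.6250^1.4085 ≈ 6.1346
c_gold = f(k_gold) − (n + δ)·k_gold = 1.6922 − 0.080×6.1346 ≈ 1.2014

c_gold ≈ 1.20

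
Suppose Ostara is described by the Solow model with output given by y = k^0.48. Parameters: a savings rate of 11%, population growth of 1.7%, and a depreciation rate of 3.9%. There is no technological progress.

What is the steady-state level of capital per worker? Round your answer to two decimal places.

In steady state, investment equals break-even investment: s·k^α = (n + δ)·k.
Rearranging, k^(1−α) = s / (n + δ).
k^0.52 = 0.11 / (0.017 + 0.039) = 0.11 / 0.056 = 1.9643
k* = 1.9643^(1/0.52) ≈ 3.6632

k* ≈ 3.66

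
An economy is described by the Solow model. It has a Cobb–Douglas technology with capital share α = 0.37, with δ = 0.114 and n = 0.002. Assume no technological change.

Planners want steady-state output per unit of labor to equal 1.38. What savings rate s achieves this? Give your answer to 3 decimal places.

Steady state requires s·f(k) = (n + δ)·k, i.e. s·k^α = (n + δ)·k.
Since y* = [s/(n + δ)]^(α/(1−α)), we have s/(n + δ) = (y*)^((1−α)/α) = 1.38^1.7027 = 1.7305.
Therefore s = 1.7305 × (n + δ) = 1.7305 × 0.116 = 0.2007.

s ≈ 0.201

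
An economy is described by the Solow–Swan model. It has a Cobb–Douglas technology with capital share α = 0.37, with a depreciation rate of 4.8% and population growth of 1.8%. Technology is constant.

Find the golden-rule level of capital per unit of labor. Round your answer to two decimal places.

k_gold ≈ 15.43

The golden rule sets f'(k) = n + δ, i.e. α·k^(α−1) = n + δ.
So k^(1−α) = α / (n + δ) = 0.37 / 0.066 = 5.6061.
k_gold = 5.6061^(1/0.63) ≈ 15.4295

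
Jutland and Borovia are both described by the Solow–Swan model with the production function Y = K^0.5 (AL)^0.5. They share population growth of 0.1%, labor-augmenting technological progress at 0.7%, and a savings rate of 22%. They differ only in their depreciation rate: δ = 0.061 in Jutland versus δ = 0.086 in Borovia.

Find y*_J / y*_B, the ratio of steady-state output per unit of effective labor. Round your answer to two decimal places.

y*_J / y*_B ≈ 1.36

Steady-state y* = [s/(n + g + δ)]^(α/(1−α)), so the ratio is [ (s_J/(n + g + δ)_J) / (s_B/(n + g + δ)_B) ]^1.
s_J/(n + g + δ)_J = 0.22/0.069 = 3.1884; s_B/(n + g + δ)_B = 0.22/0.094 = 2.3404.
Ratio = (3.1884/2.3404)^1 = 1.3623^1 ≈ 1.3623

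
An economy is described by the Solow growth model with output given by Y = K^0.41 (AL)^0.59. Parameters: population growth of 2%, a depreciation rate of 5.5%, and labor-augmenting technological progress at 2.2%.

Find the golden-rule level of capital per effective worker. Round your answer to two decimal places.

The golden rule sets f'(k) = n + g + δ, i.e. α·k^(α−1) = n + g + δ.
So k^(1−α) = α / (n + g + δ) = 0.41 / 0.097 = 4.2268.
k_gold = 4.2268^(1/0.59) ≈ 11.5090

k_gold ≈ 11.51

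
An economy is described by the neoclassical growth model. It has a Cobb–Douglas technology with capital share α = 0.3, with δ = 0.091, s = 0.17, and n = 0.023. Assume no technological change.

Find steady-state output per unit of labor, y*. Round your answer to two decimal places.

y* = 1.19

At the steady state, Δk = 0, so s·k^α = (n + δ)·k.
Dividing both sides by k: k^(1−α) = s / (n + δ).
k^0.7 = 0.17 / (0.023 + 0.091) = 0.17 / 0.114 = 1.4912
k* = 1.4912^(1/0.7) ≈ 1.7697
y* = (k*)^α = 1.7697^0.3 ≈ 1.1868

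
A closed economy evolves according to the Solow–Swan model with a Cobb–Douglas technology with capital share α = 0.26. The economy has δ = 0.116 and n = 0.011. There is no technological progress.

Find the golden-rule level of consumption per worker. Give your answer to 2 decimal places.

At the golden rule, f'(k) = n + δ, so α·k^(α−1) = n + δ and k_gold = (α/(n + δ))^(1/(1−α)).
k_gold = (0.26/0.127)^(1/0.74) = 2.0472^1.3514 ≈ 2.6333
c_gold = f(k_gold) − (n + δ)·k_gold = 1.2863 − 0.127×2.6333 ≈ 0.9519

c_gold ≈ 0.95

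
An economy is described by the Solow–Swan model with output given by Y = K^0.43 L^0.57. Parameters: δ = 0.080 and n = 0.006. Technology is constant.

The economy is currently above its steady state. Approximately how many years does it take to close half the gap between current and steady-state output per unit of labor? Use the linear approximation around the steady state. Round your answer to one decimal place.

about 14.1 years

Near the steady state the convergence rate is λ = (1 − α)(n + δ).
λ = (1 − 0.43) × 0.086 = 0.57 × 0.086 = 0.04902
Half-life = ln 2 / λ = 0.6931 / 0.04902 ≈ 14.14 years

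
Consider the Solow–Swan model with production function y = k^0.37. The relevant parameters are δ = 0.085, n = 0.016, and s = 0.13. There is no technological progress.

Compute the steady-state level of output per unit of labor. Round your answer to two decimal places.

At the steady state, Δk = 0, so s·k^α = (n + δ)·k.
Dividing both sides by k: k^(1−α) = s / (n + δ).
k^0.63 = 0.13 / (0.016 + 0.085) = 0.13 / 0.101 = 1.2871
k* = 1.2871^(1/0.63) ≈ 1.4928
y* = (k*)^α = 1.4928^0.37 ≈ 1.1598

y* = 1.16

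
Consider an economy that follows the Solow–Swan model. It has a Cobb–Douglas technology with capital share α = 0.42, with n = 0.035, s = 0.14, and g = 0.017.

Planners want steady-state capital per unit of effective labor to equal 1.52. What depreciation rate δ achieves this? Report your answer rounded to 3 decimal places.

δ ≈ 0.058

At the steady state, Δk = 0, so s·k^α = (n + g + δ)·k.
So s / (n + g + δ) = (k*)^(1−α) = 1.52^0.58 = 1.2749.
Therefore n + g + δ = s / 1.2749 = 0.14 / 1.2749 = 0.1098, so δ = 0.1098 − 0.052 = 0.0578.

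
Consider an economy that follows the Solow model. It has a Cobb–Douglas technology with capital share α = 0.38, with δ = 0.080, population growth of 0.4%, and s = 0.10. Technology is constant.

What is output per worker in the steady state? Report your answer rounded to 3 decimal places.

y* = 1.113

Steady state requires s·f(k) = (n + δ)·k, i.e. s·k^α = (n + δ)·k.
Dividing both sides by k: k^(1−α) = s / (n + δ).
k^0.62 = 0.10 / (0.004 + 0.080) = 0.10 / 0.084 = 1.1905
k* = 1.1905^(1/0.62) ≈ 1.3248
y* = (k*)^α = 1.3248^0.38 ≈ 1.1128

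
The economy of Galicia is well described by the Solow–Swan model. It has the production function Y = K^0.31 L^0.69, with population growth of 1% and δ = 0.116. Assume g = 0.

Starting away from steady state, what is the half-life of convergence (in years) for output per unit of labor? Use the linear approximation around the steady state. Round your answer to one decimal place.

about 8.0 years

Near the steady state the convergence rate is λ = (1 − α)(n + δ).
λ = (1 − 0.31) × 0.126 = 0.69 × 0.126 = 0.08694
Half-life = ln 2 / λ = 0.6931 / 0.08694 ≈ 7.97 years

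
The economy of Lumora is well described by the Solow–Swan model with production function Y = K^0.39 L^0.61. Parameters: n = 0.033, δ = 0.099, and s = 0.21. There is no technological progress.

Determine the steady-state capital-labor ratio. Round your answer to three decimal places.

k* ≈ 2.141

At the steady state, Δk = 0, so s·k^α = (n + δ)·k.
Rearranging, k^(1−α) = s / (n + δ).
k^0.61 = 0.21 / (0.033 + 0.099) = 0.21 / 0.132 = 1.5909
k* = 1.5909^(1/0.61) ≈ 2.1407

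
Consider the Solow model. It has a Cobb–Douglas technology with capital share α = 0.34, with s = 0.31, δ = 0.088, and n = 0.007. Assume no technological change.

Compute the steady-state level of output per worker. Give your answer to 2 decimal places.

y* = 1.84

At the steady state, Δk = 0, so s·k^α = (n + δ)·k.
Dividing both sides by k: k^(1−α) = s / (n + δ).
k^0.66 = 0.31 / (0.007 + 0.088) = 0.31 / 0.095 = 3.2632
k* = 3.2632^(1/0.66) ≈ 6.0013
y* = (k*)^α = 6.0013^0.34 ≈ 1.8391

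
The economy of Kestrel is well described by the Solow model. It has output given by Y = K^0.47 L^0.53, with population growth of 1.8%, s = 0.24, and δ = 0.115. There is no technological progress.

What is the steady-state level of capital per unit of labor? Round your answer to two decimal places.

Steady state requires s·f(k) = (n + δ)·k, i.e. s·k^α = (n + δ)·k.
Rearranging, k^(1−α) = s / (n + δ).
k^0.53 = 0.24 / (0.018 + 0.115) = 0.24 / 0.133 = 1.8045
k* = 1.8045^(1/0.53) ≈ 3.0457

k* ≈ 3.05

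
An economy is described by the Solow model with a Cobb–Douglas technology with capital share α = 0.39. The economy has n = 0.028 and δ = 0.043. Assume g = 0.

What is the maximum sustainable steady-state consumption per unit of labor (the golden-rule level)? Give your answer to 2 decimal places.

c_gold ≈ 1.81

At the golden rule, f'(k) = n + δ, so α·k^(α−1) = n + δ and k_gold = (α/(n + δ))^(1/(1−α)).
k_gold = (0.39/0.071)^(1/0.61) = 5.4930^1.6393 ≈ 16.3219
c_gold = f(k_gold) − (n + δ)·k_gold = 2.9715 − 0.071×16.3219 ≈ 1.8126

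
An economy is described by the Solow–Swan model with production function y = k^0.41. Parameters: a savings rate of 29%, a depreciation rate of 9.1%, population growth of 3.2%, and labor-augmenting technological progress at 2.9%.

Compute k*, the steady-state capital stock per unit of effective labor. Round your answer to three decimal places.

Steady state requires s·f(k) = (n + g + δ)·k, i.e. s·k^α = (n + g + δ)·k.
Dividing both sides by k: k^(1−α) = s / (n + g + δ).
k^0.59 = 0.29 / (0.032 + 0.029 + 0.091) = 0.29 / 0.152 = 1.9079
k* = 1.9079^(1/0.59) ≈ 2.9889

k* = 2.989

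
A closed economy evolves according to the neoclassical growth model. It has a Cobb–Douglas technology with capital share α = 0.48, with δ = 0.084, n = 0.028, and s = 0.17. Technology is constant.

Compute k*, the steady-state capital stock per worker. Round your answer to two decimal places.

At the steady state, Δk = 0, so s·k^α = (n + δ)·k.
Dividing both sides by k: k^(1−α) = s / (n + δ).
k^0.52 = 0.17 / (0.028 + 0.084) = 0.17 / 0.112 = 1.5179
k* = 1.5179^(1/0.52) ≈ 2.2312

k* ≈ 2.23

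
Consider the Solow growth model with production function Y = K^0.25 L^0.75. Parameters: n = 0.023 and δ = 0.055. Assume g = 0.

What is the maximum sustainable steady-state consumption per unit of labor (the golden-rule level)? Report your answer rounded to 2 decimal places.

c_gold ≈ 1.11

At the golden rule, f'(k) = n + δ, so α·k^(α−1) = n + δ and k_gold = (α/(n + δ))^(1/(1−α)).
k_gold = (0.25/0.078)^(1/0.75) = 3.2051^1.3333 ≈ 4.7254
c_gold = f(k_gold) − (n + δ)·k_gold = 1.4744 − 0.078×4.7254 ≈ 1.1058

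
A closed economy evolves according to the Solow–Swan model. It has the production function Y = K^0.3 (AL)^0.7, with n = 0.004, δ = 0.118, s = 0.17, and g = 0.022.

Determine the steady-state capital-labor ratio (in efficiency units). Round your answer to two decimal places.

k* ≈ 1.27

Steady state requires s·f(k) = (n + g + δ)·k, i.e. s·k^α = (n + g + δ)·k.
Rearranging, k^(1−α) = s / (n + g + δ).
k^0.7 = 0.17 / (0.004 + 0.022 + 0.118) = 0.17 / 0.144 = 1.1806
k* = 1.1806^(1/0.7) ≈ 1.2677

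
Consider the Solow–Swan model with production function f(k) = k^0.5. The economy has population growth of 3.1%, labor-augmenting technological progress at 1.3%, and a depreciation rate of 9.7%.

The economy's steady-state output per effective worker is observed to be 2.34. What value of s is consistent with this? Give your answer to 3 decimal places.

In steady state, investment equals break-even investment: s·k^α = (n + g + δ)·k.
Since y* = [s/(n + g + δ)]^(α/(1−α)), we have s/(n + g + δ) = (y*)^((1−α)/α) = 2.34^1 = 2.3400.
Therefore s = 2.3400 × (n + g + δ) = 2.3400 × 0.141 = 0.3299.

s ≈ 0.330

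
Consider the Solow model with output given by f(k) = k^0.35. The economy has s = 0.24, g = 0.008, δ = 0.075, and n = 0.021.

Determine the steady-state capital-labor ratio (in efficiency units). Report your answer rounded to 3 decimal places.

At the steady state, Δk = 0, so s·k^α = (n + g + δ)·k.
Dividing both sides by k: k^(1−α) = s / (n + g + δ).
k^0.65 = 0.24 / (0.021 + 0.008 + 0.075) = 0.24 / 0.104 = 2.3077
k* = 2.3077^(1/0.65) ≈ 3.6202

k* ≈ 3.620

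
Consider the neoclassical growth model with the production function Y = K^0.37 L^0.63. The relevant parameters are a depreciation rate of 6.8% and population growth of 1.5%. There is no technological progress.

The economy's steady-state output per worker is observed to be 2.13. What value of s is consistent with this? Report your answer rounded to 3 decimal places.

s ≈ 0.301

Steady state requires s·f(k) = (n + δ)·k, i.e. s·k^α = (n + δ)·k.
Since y* = [s/(n + δ)]^(α/(1−α)), we have s/(n + δ) = (y*)^((1−α)/α) = 2.13^1.7027 = 3.6235.
Therefore s = 3.6235 × (n + δ) = 3.6235 × 0.083 = 0.3008.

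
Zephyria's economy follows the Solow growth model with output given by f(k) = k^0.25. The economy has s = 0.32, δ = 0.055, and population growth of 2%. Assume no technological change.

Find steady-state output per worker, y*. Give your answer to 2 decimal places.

At the steady state, Δk = 0, so s·k^α = (n + δ)·k.
Rearranging, k^(1−α) = s / (n + δ).
k^0.75 = 0.32 / (0.020 + 0.055) = 0.32 / 0.075 = 4.2667
k* = 4.2667^(1/0.75) ≈ 6.9203
y* = (k*)^α = 6.9203^0.25 ≈ 1.6219

y* ≈ 1.62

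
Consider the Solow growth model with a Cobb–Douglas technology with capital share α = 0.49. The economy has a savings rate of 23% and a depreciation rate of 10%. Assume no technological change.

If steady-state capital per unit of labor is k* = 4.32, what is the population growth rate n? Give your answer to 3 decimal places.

In steady state, investment equals break-even investment: s·k^α = (n + δ)·k.
So s / (n + δ) = (k*)^(1−α) = 4.32^0.51 = 2.1091.
Therefore n + δ = s / 2.1091 = 0.23 / 2.1091 = 0.1091, so n = 0.1091 − 0.100 = 0.0091.

n ≈ 0.009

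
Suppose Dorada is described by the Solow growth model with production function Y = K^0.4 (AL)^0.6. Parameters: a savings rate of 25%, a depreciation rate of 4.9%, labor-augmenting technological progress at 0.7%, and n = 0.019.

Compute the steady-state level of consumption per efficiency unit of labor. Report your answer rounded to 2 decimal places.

Steady state requires s·f(k) = (n + g + δ)·k, i.e. s·k^α = (n + g + δ)·k.
Rearranging, k^(1−α) = s / (n + g + δ).
k^0.6 = 0.25 / (0.019 + 0.007 + 0.049) = 0.25 / 0.075 = 3.3333
k* = 3.3333^(1/0.6) ≈ 7.4380
y* = (k*)^α = 7.4380^0.4 ≈ 2.2314
c* = (1 − s)·y* = (1 − 0.25) × 2.2314 ≈ 1.6736

c* ≈ 1.67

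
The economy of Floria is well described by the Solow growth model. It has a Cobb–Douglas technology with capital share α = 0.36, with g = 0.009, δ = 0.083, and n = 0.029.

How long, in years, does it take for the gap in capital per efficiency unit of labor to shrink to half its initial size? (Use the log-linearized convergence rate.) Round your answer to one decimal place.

Near the steady state the convergence rate is λ = (1 − α)(n + g + δ).
λ = (1 − 0.36) × 0.121 = 0.64 × 0.121 = 0.07744
Half-life = ln 2 / λ = 0.6931 / 0.07744 ≈ 8.95 years

half-life ≈ 9.0 years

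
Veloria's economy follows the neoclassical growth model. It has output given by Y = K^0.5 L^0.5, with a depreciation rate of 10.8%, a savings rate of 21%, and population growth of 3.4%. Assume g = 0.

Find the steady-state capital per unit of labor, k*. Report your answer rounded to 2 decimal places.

In steady state, investment equals break-even investment: s·k^α = (n + δ)·k.
Rearranging, k^(1−α) = s / (n + δ).
k^0.5 = 0.21 / (0.034 + 0.108) = 0.21 / 0.142 = 1.4789
k* = 1.4789^(1/0.5) ≈ 2.1871

k* ≈ 2.19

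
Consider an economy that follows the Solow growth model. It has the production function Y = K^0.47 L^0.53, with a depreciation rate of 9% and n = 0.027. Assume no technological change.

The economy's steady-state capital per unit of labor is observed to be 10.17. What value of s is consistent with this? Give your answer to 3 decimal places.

In steady state, investment equals break-even investment: s·k^α = (n + δ)·k.
So s / (n + δ) = (k*)^(1−α) = 10.17^0.53 = 3.4189.
Therefore s = 3.4189 × (n + δ) = 3.4189 × 0.117 = 0.4000.

s ≈ 0.400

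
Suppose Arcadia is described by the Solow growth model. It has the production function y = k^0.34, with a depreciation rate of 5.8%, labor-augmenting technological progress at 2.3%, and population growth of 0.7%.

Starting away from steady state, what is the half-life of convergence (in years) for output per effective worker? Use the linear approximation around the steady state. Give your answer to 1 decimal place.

Near the steady state the convergence rate is λ = (1 − α)(n + g + δ).
λ = (1 − 0.34) × 0.088 = 0.66 × 0.088 = 0.05808
Half-life = ln 2 / λ = 0.6931 / 0.05808 ≈ 11.93 years

about 11.9 years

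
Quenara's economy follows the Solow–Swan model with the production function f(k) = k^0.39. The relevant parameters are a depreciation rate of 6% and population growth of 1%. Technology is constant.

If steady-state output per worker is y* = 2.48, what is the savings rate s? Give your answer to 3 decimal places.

s ≈ 0.290

In steady state, investment equals break-even investment: s·k^α = (n + δ)·k.
Since y* = [s/(n + δ)]^(α/(1−α)), we have s/(n + δ) = (y*)^((1−α)/α) = 2.48^1.5641 = 4.1396.
Therefore s = 4.1396 × (n + δ) = 4.1396 × 0.070 = 0.2898.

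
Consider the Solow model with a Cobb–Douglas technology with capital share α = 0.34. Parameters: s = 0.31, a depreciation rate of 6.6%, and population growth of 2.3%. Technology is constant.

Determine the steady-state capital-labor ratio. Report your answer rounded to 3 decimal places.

k* = 6.625

At the steady state, Δk = 0, so s·k^α = (n + δ)·k.
Dividing both sides by k: k^(1−α) = s / (n + δ).
k^0.66 = 0.31 / (0.023 + 0.066) = 0.31 / 0.089 = 3.4831
k* = 3.4831^(1/0.66) ≈ 6.6246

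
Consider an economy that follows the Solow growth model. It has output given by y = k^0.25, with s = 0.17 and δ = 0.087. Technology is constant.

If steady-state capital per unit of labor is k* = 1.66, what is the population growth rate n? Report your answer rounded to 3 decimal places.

n ≈ 0.029

In steady state, investment equals break-even investment: s·k^α = (n + δ)·k.
So s / (n + δ) = (k*)^(1−α) = 1.66^0.75 = 1.4625.
Therefore n + δ = s / 1.4625 = 0.17 / 1.4625 = 0.1162, so n = 0.1162 − 0.087 = 0.0292.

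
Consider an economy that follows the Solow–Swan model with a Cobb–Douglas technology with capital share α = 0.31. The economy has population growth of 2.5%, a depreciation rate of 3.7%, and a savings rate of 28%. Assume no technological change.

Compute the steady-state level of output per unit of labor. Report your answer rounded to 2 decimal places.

y* = 1.97

In steady state, investment equals break-even investment: s·k^α = (n + δ)·k.
Rearranging, k^(1−α) = s / (n + δ).
k^0.69 = 0.28 / (0.025 + 0.037) = 0.28 / 0.062 = 4.5161
k* = 4.5161^(1/0.69) ≈ 8.8906
y* = (k*)^α = 8.8906^0.31 ≈ 1.9687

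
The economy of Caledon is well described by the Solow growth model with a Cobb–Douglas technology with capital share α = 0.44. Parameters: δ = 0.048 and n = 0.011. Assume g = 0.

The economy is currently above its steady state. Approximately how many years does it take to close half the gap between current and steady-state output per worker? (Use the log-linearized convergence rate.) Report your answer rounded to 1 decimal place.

t_½ ≈ 21.0 years

Near the steady state the convergence rate is λ = (1 − α)(n + δ).
λ = (1 − 0.44) × 0.059 = 0.56 × 0.059 = 0.03304
Half-life = ln 2 / λ = 0.6931 / 0.03304 ≈ 20.98 years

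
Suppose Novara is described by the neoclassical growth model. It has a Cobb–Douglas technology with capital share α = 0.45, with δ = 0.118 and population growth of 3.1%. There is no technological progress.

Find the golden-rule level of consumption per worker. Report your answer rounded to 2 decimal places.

c_gold ≈ 1.36

At the golden rule, f'(k) = n + δ, so α·k^(α−1) = n + δ and k_gold = (α/(n + δ))^(1/(1−α)).
k_gold = (0.45/0.149)^(1/0.55) = 3.0201^1.8182 ≈ 7.4606
c_gold = f(k_gold) − (n + δ)·k_gold = 2.4703 − 0.149×7.4606 ≈ 1.3587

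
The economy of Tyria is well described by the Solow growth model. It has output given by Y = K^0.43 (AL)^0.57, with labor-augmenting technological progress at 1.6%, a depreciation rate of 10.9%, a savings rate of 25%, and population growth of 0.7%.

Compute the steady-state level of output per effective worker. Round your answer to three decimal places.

Steady state requires s·f(k) = (n + g + δ)·k, i.e. s·k^α = (n + g + δ)·k.
Rearranging, k^(1−α) = s / (n + g + δ).
k^0.57 = 0.25 / (0.007 + 0.016 + 0.109) = 0.25 / 0.132 = 1.8939
k* = 1.8939^(1/0.57) ≈ 3.0661
y* = (k*)^α = 3.0661^0.43 ≈ 1.6189

y* = 1.619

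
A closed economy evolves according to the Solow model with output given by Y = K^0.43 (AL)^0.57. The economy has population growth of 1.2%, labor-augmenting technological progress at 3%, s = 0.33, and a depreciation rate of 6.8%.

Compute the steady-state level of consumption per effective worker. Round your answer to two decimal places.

c* = 1.53

At the steady state, Δk = 0, so s·k^α = (n + g + δ)·k.
Rearranging, k^(1−α) = s / (n + g + δ).
k^0.57 = 0.33 / (0.012 + 0.030 + 0.068) = 0.33 / 0.110 = 3.0000
k* = 3.0000^(1/0.57) ≈ 6.8716
y* = (k*)^α = 6.8716^0.43 ≈ 2.2905
c* = (1 − s)·y* = (1 − 0.33) × 2.2905 ≈ 1.5346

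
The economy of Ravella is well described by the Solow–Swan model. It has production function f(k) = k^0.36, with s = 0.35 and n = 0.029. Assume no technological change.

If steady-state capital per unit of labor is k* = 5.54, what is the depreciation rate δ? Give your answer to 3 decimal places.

In steady state, investment equals break-even investment: s·k^α = (n + δ)·k.
So s / (n + δ) = (k*)^(1−α) = 5.54^0.64 = 2.9912.
Therefore n + δ = s / 2.9912 = 0.35 / 2.9912 = 0.1170, so δ = 0.1170 − 0.029 = 0.0880.

δ ≈ 0.088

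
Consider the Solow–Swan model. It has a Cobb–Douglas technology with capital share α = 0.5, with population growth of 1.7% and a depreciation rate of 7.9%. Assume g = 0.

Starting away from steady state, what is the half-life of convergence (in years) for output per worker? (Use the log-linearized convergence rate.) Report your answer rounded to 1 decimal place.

t_½ ≈ 14.4 years

Near the steady state the convergence rate is λ = (1 − α)(n + δ).
λ = (1 − 0.5) × 0.096 = 0.5 × 0.096 = 0.0480
Half-life = ln 2 / λ = 0.6931 / 0.0480 ≈ 14.44 years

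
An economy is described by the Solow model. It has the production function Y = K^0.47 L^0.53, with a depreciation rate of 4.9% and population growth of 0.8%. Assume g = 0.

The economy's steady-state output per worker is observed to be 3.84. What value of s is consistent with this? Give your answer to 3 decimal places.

At the steady state, Δk = 0, so s·k^α = (n + δ)·k.
Since y* = [s/(n + δ)]^(α/(1−α)), we have s/(n + δ) = (y*)^((1−α)/α) = 3.84^1.1277 = 4.5598.
Therefore s = 4.5598 × (n + δ) = 4.5598 × 0.057 = 0.2599.

s ≈ 0.260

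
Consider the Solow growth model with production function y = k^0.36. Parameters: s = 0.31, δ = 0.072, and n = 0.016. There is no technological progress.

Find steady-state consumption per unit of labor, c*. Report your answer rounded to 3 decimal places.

c* ≈ 1.401

At the steady state, Δk = 0, so s·k^α = (n + δ)·k.
Dividing both sides by k: k^(1−α) = s / (n + δ).
k^0.64 = 0.31 / (0.016 + 0.072) = 0.31 / 0.088 = 3.5227
k* = 3.5227^(1/0.64) ≈ 7.1531
y* = (k*)^α = 7.1531^0.36 ≈ 2.0306
c* = (1 − s)·y* = (1 − 0.31) × 2.0306 ≈ 1.4011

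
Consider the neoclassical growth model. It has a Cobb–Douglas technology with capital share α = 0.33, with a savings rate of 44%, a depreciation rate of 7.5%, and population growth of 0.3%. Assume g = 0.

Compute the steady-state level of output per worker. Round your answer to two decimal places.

In steady state, investment equals break-even investment: s·k^α = (n + δ)·k.
Dividing both sides by k: k^(1−α) = s / (n + δ).
k^0.67 = 0.44 / (0.003 + 0.075) = 0.44 / 0.078 = 5.6410
k* = 5.6410^(1/0.67) ≈ 13.2260
y* = (k*)^α = 13.2260^0.33 ≈ 2.3446

y* = 2.34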